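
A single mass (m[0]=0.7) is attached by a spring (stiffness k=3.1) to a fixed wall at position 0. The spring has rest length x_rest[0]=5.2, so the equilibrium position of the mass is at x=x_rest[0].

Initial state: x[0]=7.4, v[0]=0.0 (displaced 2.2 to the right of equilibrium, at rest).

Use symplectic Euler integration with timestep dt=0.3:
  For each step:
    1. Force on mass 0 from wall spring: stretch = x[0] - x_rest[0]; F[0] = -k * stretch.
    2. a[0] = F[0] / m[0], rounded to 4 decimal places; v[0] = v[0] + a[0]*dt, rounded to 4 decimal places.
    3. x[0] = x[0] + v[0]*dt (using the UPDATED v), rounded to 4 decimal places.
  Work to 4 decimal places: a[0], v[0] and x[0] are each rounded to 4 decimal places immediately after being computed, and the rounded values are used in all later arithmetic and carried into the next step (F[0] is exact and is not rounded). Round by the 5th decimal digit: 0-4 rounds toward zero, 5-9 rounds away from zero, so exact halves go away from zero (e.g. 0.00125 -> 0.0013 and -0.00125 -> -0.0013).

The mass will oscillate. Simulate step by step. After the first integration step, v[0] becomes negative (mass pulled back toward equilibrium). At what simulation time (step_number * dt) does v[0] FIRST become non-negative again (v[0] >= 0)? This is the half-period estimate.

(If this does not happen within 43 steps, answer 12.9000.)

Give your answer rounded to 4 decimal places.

Answer: 1.5000

Derivation:
Step 0: x=[7.4000] v=[0.0000]
Step 1: x=[6.5231] v=[-2.9229]
Step 2: x=[5.1189] v=[-4.6807]
Step 3: x=[3.7470] v=[-4.5729]
Step 4: x=[2.9543] v=[-2.6425]
Step 5: x=[3.0566] v=[0.3411]
First v>=0 after going negative at step 5, time=1.5000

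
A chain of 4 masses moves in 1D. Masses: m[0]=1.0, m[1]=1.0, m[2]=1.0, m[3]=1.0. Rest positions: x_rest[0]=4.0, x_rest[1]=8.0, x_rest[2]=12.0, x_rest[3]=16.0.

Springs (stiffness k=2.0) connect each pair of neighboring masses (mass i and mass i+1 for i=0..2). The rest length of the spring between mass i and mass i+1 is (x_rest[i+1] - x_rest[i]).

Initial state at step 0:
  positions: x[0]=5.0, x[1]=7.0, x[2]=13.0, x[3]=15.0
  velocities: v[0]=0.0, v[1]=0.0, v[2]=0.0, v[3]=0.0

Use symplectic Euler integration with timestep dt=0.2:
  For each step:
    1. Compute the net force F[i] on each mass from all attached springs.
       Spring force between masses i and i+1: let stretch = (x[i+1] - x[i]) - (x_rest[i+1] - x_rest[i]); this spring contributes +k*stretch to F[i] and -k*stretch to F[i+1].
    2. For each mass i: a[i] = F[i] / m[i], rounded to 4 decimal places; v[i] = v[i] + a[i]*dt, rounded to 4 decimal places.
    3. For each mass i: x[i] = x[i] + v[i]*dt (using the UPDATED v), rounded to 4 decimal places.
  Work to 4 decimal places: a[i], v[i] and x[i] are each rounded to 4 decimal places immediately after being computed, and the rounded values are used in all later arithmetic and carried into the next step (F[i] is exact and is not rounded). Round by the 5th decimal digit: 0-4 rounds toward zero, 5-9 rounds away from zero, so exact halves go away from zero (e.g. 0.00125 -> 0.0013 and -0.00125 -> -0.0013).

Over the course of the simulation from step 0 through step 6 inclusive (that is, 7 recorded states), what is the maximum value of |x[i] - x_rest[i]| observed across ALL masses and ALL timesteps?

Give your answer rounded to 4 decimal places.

Step 0: x=[5.0000 7.0000 13.0000 15.0000] v=[0.0000 0.0000 0.0000 0.0000]
Step 1: x=[4.8400 7.3200 12.6800 15.1600] v=[-0.8000 1.6000 -1.6000 0.8000]
Step 2: x=[4.5584 7.8704 12.1296 15.4416] v=[-1.4080 2.7520 -2.7520 1.4080]
Step 3: x=[4.2218 8.4966 11.5034 15.7782] v=[-1.6832 3.1309 -3.1309 1.6832]
Step 4: x=[3.9071 9.0213 10.9787 16.0929] v=[-1.5733 2.6237 -2.6237 1.5733]
Step 5: x=[3.6816 9.2935 10.7065 16.3184] v=[-1.1276 1.3610 -1.3610 1.1276]
Step 6: x=[3.5850 9.2298 10.7702 16.4150] v=[-0.4828 -0.3186 0.3186 0.4828]
Max displacement = 1.2935

Answer: 1.2935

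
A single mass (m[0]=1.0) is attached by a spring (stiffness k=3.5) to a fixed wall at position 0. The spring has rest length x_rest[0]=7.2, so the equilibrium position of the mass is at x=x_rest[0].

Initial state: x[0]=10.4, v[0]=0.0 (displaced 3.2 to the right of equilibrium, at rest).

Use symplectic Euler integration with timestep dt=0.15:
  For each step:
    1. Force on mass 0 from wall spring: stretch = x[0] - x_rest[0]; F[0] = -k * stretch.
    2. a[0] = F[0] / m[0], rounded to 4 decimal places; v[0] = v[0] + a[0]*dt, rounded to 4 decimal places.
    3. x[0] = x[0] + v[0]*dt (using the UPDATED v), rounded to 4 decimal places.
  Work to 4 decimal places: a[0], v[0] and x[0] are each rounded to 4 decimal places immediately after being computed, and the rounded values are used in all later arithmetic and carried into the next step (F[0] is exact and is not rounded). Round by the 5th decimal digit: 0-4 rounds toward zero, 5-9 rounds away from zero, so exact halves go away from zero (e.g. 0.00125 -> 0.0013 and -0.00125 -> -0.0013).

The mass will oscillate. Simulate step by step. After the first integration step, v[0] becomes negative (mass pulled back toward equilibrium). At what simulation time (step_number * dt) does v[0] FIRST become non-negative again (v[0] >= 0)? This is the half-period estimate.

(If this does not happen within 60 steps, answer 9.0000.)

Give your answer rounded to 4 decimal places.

Step 0: x=[10.4000] v=[0.0000]
Step 1: x=[10.1480] v=[-1.6800]
Step 2: x=[9.6638] v=[-3.2277]
Step 3: x=[8.9856] v=[-4.5212]
Step 4: x=[8.1668] v=[-5.4586]
Step 5: x=[7.2719] v=[-5.9662]
Step 6: x=[6.3713] v=[-6.0040]
Step 7: x=[5.5360] v=[-5.5689]
Step 8: x=[4.8317] v=[-4.6953]
Step 9: x=[4.3139] v=[-3.4519]
Step 10: x=[4.0234] v=[-1.9367]
Step 11: x=[3.9831] v=[-0.2690]
Step 12: x=[4.1961] v=[1.4199]
First v>=0 after going negative at step 12, time=1.8000

Answer: 1.8000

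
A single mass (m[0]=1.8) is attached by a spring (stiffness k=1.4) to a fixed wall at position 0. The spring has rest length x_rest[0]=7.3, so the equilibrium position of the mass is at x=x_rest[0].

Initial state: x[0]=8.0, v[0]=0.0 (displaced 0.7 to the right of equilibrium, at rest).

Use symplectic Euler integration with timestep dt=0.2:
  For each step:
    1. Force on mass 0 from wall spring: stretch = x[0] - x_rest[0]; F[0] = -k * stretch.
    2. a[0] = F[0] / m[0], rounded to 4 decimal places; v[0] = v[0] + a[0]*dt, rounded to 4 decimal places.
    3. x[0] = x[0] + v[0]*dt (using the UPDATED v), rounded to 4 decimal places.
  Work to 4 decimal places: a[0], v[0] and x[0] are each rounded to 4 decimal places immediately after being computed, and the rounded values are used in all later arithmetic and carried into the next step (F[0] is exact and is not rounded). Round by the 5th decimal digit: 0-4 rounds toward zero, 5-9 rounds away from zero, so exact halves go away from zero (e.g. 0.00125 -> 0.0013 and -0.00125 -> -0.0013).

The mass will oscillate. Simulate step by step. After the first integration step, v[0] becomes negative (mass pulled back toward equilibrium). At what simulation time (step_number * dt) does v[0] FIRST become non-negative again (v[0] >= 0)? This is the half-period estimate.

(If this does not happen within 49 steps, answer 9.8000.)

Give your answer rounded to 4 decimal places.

Answer: 3.6000

Derivation:
Step 0: x=[8.0000] v=[0.0000]
Step 1: x=[7.9782] v=[-0.1089]
Step 2: x=[7.9353] v=[-0.2144]
Step 3: x=[7.8727] v=[-0.3132]
Step 4: x=[7.7922] v=[-0.4023]
Step 5: x=[7.6964] v=[-0.4789]
Step 6: x=[7.5883] v=[-0.5406]
Step 7: x=[7.4712] v=[-0.5854]
Step 8: x=[7.3488] v=[-0.6120]
Step 9: x=[7.2249] v=[-0.6196]
Step 10: x=[7.1033] v=[-0.6079]
Step 11: x=[6.9878] v=[-0.5773]
Step 12: x=[6.8821] v=[-0.5287]
Step 13: x=[6.7894] v=[-0.4637]
Step 14: x=[6.7125] v=[-0.3843]
Step 15: x=[6.6539] v=[-0.2929]
Step 16: x=[6.6154] v=[-0.1924]
Step 17: x=[6.5982] v=[-0.0859]
Step 18: x=[6.6029] v=[0.0233]
First v>=0 after going negative at step 18, time=3.6000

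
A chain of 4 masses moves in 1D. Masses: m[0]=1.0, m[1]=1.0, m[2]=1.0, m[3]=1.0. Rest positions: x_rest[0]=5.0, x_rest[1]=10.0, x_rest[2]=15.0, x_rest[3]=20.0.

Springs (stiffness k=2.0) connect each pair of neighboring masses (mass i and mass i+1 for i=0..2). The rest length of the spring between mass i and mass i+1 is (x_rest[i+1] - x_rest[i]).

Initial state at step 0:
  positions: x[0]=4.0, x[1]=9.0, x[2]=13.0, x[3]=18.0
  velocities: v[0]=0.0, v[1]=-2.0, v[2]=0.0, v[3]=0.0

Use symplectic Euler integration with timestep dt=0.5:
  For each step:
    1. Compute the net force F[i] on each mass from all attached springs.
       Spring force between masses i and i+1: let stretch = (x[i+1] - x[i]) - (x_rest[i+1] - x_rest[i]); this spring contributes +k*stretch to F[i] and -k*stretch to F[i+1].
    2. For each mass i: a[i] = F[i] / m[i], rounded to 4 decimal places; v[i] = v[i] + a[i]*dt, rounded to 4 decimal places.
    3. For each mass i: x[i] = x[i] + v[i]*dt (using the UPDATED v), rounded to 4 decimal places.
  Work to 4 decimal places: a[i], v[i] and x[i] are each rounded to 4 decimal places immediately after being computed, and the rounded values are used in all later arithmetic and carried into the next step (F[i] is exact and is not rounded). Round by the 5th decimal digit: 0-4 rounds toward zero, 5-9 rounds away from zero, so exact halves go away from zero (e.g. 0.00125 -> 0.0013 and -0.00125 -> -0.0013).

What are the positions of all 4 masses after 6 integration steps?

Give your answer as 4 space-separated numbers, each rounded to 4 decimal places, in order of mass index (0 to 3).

Answer: 1.7500 6.1250 12.8750 17.2500

Derivation:
Step 0: x=[4.0000 9.0000 13.0000 18.0000] v=[0.0000 -2.0000 0.0000 0.0000]
Step 1: x=[4.0000 7.5000 13.5000 18.0000] v=[0.0000 -3.0000 1.0000 0.0000]
Step 2: x=[3.2500 7.2500 13.2500 18.2500] v=[-1.5000 -0.5000 -0.5000 0.5000]
Step 3: x=[2.0000 8.0000 12.5000 18.5000] v=[-2.5000 1.5000 -1.5000 0.5000]
Step 4: x=[1.2500 8.0000 12.5000 18.2500] v=[-1.5000 0.0000 0.0000 -0.5000]
Step 5: x=[1.3750 6.8750 13.1250 17.6250] v=[0.2500 -2.2500 1.2500 -1.2500]
Step 6: x=[1.7500 6.1250 12.8750 17.2500] v=[0.7500 -1.5000 -0.5000 -0.7500]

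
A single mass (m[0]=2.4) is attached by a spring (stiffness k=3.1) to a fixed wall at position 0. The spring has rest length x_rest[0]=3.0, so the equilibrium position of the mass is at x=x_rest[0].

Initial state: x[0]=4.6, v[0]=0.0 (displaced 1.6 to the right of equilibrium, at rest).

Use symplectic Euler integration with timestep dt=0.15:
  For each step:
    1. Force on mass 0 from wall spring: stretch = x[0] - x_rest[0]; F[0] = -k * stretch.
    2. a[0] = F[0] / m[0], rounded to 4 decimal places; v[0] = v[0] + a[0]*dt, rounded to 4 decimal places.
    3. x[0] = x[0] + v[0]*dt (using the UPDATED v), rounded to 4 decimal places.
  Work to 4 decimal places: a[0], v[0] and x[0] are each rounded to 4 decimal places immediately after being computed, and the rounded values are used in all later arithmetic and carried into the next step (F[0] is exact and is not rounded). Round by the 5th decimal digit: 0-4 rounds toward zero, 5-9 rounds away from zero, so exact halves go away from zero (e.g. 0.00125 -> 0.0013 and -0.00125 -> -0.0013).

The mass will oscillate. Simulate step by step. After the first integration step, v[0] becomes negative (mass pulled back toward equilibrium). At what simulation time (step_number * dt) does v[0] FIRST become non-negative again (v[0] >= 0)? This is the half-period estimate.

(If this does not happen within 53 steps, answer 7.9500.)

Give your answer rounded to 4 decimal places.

Step 0: x=[4.6000] v=[0.0000]
Step 1: x=[4.5535] v=[-0.3100]
Step 2: x=[4.4619] v=[-0.6110]
Step 3: x=[4.3278] v=[-0.8942]
Step 4: x=[4.1551] v=[-1.1515]
Step 5: x=[3.9488] v=[-1.3753]
Step 6: x=[3.7149] v=[-1.5591]
Step 7: x=[3.4603] v=[-1.6976]
Step 8: x=[3.1923] v=[-1.7868]
Step 9: x=[2.9187] v=[-1.8241]
Step 10: x=[2.6474] v=[-1.8084]
Step 11: x=[2.3864] v=[-1.7401]
Step 12: x=[2.1432] v=[-1.6212]
Step 13: x=[1.9249] v=[-1.4552]
Step 14: x=[1.7379] v=[-1.2469]
Step 15: x=[1.5875] v=[-1.0024]
Step 16: x=[1.4782] v=[-0.7287]
Step 17: x=[1.4131] v=[-0.4338]
Step 18: x=[1.3942] v=[-0.1263]
Step 19: x=[1.4219] v=[0.1848]
First v>=0 after going negative at step 19, time=2.8500

Answer: 2.8500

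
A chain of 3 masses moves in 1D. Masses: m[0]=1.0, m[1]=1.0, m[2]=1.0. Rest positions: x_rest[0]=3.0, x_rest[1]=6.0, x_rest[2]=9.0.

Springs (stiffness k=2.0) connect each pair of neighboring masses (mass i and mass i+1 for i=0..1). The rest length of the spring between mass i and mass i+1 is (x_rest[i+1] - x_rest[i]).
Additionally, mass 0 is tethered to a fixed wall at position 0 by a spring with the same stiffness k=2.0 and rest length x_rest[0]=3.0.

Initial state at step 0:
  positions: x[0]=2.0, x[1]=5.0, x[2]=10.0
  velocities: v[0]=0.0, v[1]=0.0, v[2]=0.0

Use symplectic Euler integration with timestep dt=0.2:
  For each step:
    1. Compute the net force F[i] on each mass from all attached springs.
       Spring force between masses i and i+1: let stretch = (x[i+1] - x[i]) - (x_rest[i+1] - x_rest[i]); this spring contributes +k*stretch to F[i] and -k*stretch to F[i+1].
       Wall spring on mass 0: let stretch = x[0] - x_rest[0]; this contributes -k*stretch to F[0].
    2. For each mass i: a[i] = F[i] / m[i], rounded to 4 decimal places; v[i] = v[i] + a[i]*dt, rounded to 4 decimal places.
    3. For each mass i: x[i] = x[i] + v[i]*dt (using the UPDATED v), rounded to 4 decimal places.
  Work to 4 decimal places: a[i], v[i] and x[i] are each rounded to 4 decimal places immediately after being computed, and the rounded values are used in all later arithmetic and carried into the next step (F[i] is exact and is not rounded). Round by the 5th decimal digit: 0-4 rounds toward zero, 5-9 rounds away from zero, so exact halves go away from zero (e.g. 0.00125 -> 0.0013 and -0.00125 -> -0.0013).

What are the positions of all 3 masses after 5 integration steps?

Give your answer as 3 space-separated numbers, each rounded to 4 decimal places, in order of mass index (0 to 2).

Answer: 3.1368 6.4657 8.3753

Derivation:
Step 0: x=[2.0000 5.0000 10.0000] v=[0.0000 0.0000 0.0000]
Step 1: x=[2.0800 5.1600 9.8400] v=[0.4000 0.8000 -0.8000]
Step 2: x=[2.2400 5.4480 9.5456] v=[0.8000 1.4400 -1.4720]
Step 3: x=[2.4774 5.8072 9.1634] v=[1.1872 1.7958 -1.9110]
Step 4: x=[2.7830 6.1685 8.7527] v=[1.5282 1.8064 -2.0535]
Step 5: x=[3.1368 6.4657 8.3753] v=[1.7692 1.4859 -1.8872]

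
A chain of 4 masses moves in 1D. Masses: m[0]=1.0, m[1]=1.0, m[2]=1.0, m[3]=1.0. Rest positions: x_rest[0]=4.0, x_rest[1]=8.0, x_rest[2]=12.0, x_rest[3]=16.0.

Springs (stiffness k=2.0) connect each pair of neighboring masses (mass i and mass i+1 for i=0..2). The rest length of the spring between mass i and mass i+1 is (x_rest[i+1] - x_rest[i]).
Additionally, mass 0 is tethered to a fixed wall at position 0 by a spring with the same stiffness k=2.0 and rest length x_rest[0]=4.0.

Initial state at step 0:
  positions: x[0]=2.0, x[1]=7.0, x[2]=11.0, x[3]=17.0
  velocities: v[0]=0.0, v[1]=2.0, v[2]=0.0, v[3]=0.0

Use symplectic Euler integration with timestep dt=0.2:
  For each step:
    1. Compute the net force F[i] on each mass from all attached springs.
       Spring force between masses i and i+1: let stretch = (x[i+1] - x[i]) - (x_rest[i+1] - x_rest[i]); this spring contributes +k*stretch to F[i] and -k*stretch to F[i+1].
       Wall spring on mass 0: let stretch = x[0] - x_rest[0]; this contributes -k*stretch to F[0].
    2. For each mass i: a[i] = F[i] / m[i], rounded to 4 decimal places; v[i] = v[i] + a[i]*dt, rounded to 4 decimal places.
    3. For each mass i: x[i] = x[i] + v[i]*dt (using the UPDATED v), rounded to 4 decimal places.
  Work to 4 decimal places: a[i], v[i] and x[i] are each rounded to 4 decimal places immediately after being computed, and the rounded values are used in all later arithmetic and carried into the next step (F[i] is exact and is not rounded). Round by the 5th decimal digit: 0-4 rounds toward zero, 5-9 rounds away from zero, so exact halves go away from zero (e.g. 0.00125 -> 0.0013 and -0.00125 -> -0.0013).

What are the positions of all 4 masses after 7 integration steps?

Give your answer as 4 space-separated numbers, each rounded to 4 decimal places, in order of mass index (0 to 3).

Step 0: x=[2.0000 7.0000 11.0000 17.0000] v=[0.0000 2.0000 0.0000 0.0000]
Step 1: x=[2.2400 7.3200 11.1600 16.8400] v=[1.2000 1.6000 0.8000 -0.8000]
Step 2: x=[2.7072 7.5408 11.4672 16.5456] v=[2.3360 1.1040 1.5360 -1.4720]
Step 3: x=[3.3445 7.6890 11.8666 16.1649] v=[3.1866 0.7411 1.9968 -1.9034]
Step 4: x=[4.0618 7.8239 12.2756 15.7604] v=[3.5866 0.6743 2.0451 -2.0227]
Step 5: x=[4.7551 8.0139 12.6073 15.3971] v=[3.4667 0.9501 1.6583 -1.8166]
Step 6: x=[5.3287 8.3107 12.7947 15.1306] v=[2.8682 1.4839 0.9369 -1.3325]
Step 7: x=[5.7146 8.7276 12.8102 14.9972] v=[1.9295 2.0847 0.0777 -0.6669]

Answer: 5.7146 8.7276 12.8102 14.9972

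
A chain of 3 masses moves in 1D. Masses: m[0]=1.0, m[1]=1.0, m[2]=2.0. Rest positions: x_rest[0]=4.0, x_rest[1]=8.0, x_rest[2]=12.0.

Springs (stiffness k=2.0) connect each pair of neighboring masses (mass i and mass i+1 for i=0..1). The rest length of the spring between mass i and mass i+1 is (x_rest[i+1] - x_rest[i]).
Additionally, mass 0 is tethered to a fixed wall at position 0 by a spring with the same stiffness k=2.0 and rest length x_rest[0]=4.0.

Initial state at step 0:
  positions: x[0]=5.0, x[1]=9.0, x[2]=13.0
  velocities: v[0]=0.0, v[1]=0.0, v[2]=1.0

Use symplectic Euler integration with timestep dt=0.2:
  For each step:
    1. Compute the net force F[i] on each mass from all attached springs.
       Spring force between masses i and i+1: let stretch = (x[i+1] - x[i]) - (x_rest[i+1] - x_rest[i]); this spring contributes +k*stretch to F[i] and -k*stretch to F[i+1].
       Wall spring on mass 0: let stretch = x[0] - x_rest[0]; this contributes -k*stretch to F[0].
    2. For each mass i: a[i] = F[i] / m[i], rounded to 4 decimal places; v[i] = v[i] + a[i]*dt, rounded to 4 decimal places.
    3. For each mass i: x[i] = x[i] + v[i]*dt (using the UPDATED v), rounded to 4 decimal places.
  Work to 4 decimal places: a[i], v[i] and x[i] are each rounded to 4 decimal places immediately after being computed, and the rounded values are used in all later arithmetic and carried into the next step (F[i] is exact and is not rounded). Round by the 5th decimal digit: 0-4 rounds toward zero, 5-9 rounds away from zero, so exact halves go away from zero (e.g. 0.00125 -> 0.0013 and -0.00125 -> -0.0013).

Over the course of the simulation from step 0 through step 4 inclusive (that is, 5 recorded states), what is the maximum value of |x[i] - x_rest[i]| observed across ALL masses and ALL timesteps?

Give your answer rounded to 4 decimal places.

Step 0: x=[5.0000 9.0000 13.0000] v=[0.0000 0.0000 1.0000]
Step 1: x=[4.9200 9.0000 13.2000] v=[-0.4000 0.0000 1.0000]
Step 2: x=[4.7728 9.0096 13.3920] v=[-0.7360 0.0480 0.9600]
Step 3: x=[4.5827 9.0308 13.5687] v=[-0.9504 0.1062 0.8835]
Step 4: x=[4.3819 9.0592 13.7239] v=[-1.0042 0.1421 0.7759]
Max displacement = 1.7239

Answer: 1.7239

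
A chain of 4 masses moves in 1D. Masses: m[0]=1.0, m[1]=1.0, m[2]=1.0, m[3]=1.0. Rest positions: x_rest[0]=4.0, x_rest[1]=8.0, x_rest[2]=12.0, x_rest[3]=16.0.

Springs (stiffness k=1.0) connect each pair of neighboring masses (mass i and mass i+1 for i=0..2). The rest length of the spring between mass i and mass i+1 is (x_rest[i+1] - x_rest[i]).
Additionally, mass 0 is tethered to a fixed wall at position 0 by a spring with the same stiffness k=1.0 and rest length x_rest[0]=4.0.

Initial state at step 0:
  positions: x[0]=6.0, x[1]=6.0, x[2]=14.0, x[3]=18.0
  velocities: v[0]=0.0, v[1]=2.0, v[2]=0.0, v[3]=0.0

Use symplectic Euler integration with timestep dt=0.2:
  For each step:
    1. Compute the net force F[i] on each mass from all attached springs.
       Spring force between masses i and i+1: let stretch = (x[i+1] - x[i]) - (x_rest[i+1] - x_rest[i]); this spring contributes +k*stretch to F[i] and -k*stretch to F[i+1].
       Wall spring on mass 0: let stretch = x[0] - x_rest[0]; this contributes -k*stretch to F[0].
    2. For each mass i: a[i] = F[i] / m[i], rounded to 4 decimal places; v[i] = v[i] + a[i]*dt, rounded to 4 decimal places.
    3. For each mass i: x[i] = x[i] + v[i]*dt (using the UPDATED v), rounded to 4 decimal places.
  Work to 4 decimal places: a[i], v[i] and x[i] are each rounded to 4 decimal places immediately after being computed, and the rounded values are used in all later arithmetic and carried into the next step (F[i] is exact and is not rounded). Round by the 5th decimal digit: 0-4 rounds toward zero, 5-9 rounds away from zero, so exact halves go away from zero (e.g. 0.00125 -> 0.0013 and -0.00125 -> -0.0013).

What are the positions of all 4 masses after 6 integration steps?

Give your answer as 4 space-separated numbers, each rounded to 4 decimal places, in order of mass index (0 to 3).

Step 0: x=[6.0000 6.0000 14.0000 18.0000] v=[0.0000 2.0000 0.0000 0.0000]
Step 1: x=[5.7600 6.7200 13.8400 18.0000] v=[-1.2000 3.6000 -0.8000 0.0000]
Step 2: x=[5.3280 7.6864 13.5616 17.9936] v=[-2.1600 4.8320 -1.3920 -0.0320]
Step 3: x=[4.7772 8.7935 13.2255 17.9699] v=[-2.7539 5.5354 -1.6806 -0.1184]
Step 4: x=[4.1960 9.9172 12.9019 17.9164] v=[-2.9061 5.6185 -1.6181 -0.2673]
Step 5: x=[3.6758 10.9314 12.6595 17.8224] v=[-2.6011 5.0712 -1.2121 -0.4702]
Step 6: x=[3.2988 11.7245 12.5545 17.6818] v=[-1.8851 3.9657 -0.5251 -0.7028]

Answer: 3.2988 11.7245 12.5545 17.6818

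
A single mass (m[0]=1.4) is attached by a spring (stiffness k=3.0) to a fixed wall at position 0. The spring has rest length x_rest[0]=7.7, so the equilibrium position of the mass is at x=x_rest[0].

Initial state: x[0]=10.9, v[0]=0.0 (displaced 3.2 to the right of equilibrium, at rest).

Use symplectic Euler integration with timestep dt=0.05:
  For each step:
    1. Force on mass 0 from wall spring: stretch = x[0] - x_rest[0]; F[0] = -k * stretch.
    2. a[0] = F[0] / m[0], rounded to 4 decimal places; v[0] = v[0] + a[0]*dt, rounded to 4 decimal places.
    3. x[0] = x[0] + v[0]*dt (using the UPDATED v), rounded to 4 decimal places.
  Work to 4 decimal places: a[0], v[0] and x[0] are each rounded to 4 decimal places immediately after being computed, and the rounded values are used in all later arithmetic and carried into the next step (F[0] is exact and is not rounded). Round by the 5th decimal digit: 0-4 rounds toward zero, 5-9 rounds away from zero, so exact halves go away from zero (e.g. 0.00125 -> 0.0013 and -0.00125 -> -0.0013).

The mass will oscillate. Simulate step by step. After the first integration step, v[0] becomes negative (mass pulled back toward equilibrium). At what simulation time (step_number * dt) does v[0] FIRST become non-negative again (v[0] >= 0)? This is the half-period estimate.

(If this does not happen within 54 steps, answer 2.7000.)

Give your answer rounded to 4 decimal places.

Answer: 2.1500

Derivation:
Step 0: x=[10.9000] v=[0.0000]
Step 1: x=[10.8829] v=[-0.3429]
Step 2: x=[10.8487] v=[-0.6839]
Step 3: x=[10.7976] v=[-1.0213]
Step 4: x=[10.7299] v=[-1.3532]
Step 5: x=[10.6460] v=[-1.6778]
Step 6: x=[10.5463] v=[-1.9934]
Step 7: x=[10.4314] v=[-2.2984]
Step 8: x=[10.3018] v=[-2.5911]
Step 9: x=[10.1583] v=[-2.8699]
Step 10: x=[10.0016] v=[-3.1333]
Step 11: x=[9.8326] v=[-3.3799]
Step 12: x=[9.6522] v=[-3.6084]
Step 13: x=[9.4613] v=[-3.8176]
Step 14: x=[9.2610] v=[-4.0063]
Step 15: x=[9.0523] v=[-4.1736]
Step 16: x=[8.8364] v=[-4.3185]
Step 17: x=[8.6144] v=[-4.4403]
Step 18: x=[8.3875] v=[-4.5383]
Step 19: x=[8.1569] v=[-4.6120]
Step 20: x=[7.9239] v=[-4.6610]
Step 21: x=[7.6897] v=[-4.6850]
Step 22: x=[7.4555] v=[-4.6839]
Step 23: x=[7.2226] v=[-4.6577]
Step 24: x=[6.9923] v=[-4.6066]
Step 25: x=[6.7658] v=[-4.5308]
Step 26: x=[6.5443] v=[-4.4307]
Step 27: x=[6.3290] v=[-4.3069]
Step 28: x=[6.1210] v=[-4.1600]
Step 29: x=[5.9215] v=[-3.9908]
Step 30: x=[5.7315] v=[-3.8002]
Step 31: x=[5.5520] v=[-3.5893]
Step 32: x=[5.3840] v=[-3.3592]
Step 33: x=[5.2284] v=[-3.1111]
Step 34: x=[5.0861] v=[-2.8463]
Step 35: x=[4.9578] v=[-2.5662]
Step 36: x=[4.8442] v=[-2.2724]
Step 37: x=[4.7459] v=[-1.9664]
Step 38: x=[4.6634] v=[-1.6499]
Step 39: x=[4.5972] v=[-1.3246]
Step 40: x=[4.5476] v=[-0.9922]
Step 41: x=[4.5149] v=[-0.6544]
Step 42: x=[4.4992] v=[-0.3131]
Step 43: x=[4.5007] v=[0.0298]
First v>=0 after going negative at step 43, time=2.1500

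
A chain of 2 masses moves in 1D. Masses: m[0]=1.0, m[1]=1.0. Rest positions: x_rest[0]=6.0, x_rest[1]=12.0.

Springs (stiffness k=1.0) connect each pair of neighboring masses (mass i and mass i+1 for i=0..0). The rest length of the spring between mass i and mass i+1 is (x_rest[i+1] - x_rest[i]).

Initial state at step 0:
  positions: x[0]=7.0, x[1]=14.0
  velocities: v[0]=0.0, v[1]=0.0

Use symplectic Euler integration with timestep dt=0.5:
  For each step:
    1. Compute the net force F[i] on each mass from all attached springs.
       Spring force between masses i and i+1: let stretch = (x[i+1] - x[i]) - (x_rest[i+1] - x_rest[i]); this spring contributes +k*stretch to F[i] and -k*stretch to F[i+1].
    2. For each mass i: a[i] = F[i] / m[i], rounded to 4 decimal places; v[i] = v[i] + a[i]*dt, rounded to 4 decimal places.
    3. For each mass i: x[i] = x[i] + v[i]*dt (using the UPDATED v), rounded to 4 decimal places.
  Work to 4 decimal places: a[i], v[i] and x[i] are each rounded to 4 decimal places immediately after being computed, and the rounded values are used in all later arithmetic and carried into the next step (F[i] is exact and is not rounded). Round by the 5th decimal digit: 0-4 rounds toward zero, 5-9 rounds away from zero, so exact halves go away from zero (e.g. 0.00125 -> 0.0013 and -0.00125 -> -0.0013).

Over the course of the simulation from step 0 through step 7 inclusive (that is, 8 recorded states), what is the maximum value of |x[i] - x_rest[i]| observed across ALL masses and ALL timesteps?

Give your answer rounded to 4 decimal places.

Answer: 2.0313

Derivation:
Step 0: x=[7.0000 14.0000] v=[0.0000 0.0000]
Step 1: x=[7.2500 13.7500] v=[0.5000 -0.5000]
Step 2: x=[7.6250 13.3750] v=[0.7500 -0.7500]
Step 3: x=[7.9375 13.0625] v=[0.6250 -0.6250]
Step 4: x=[8.0313 12.9688] v=[0.1875 -0.1875]
Step 5: x=[7.8594 13.1407] v=[-0.3438 0.3438]
Step 6: x=[7.5078 13.4923] v=[-0.7032 0.7032]
Step 7: x=[7.1523 13.8478] v=[-0.7110 0.7110]
Max displacement = 2.0313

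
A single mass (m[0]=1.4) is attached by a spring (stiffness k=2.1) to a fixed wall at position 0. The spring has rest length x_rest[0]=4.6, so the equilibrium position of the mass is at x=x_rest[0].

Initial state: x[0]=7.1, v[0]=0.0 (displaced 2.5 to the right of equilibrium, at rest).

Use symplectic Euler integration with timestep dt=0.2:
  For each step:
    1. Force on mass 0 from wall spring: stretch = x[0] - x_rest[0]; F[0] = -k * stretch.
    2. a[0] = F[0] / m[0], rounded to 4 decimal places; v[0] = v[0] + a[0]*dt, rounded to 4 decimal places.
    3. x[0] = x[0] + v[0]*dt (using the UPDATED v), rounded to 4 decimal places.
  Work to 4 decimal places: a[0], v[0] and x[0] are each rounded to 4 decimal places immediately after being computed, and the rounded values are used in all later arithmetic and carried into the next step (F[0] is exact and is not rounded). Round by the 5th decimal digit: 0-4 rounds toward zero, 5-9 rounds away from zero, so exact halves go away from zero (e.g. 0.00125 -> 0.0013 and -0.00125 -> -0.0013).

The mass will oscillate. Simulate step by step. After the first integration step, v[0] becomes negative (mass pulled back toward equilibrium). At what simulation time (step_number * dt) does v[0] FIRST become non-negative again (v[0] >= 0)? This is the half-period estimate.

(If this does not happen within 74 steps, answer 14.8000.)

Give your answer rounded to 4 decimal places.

Step 0: x=[7.1000] v=[0.0000]
Step 1: x=[6.9500] v=[-0.7500]
Step 2: x=[6.6590] v=[-1.4550]
Step 3: x=[6.2445] v=[-2.0727]
Step 4: x=[5.7313] v=[-2.5661]
Step 5: x=[5.1502] v=[-2.9055]
Step 6: x=[4.5361] v=[-3.0706]
Step 7: x=[3.9258] v=[-3.0514]
Step 8: x=[3.3560] v=[-2.8491]
Step 9: x=[2.8608] v=[-2.4759]
Step 10: x=[2.4700] v=[-1.9541]
Step 11: x=[2.2070] v=[-1.3151]
Step 12: x=[2.0876] v=[-0.5972]
Step 13: x=[2.1189] v=[0.1565]
First v>=0 after going negative at step 13, time=2.6000

Answer: 2.6000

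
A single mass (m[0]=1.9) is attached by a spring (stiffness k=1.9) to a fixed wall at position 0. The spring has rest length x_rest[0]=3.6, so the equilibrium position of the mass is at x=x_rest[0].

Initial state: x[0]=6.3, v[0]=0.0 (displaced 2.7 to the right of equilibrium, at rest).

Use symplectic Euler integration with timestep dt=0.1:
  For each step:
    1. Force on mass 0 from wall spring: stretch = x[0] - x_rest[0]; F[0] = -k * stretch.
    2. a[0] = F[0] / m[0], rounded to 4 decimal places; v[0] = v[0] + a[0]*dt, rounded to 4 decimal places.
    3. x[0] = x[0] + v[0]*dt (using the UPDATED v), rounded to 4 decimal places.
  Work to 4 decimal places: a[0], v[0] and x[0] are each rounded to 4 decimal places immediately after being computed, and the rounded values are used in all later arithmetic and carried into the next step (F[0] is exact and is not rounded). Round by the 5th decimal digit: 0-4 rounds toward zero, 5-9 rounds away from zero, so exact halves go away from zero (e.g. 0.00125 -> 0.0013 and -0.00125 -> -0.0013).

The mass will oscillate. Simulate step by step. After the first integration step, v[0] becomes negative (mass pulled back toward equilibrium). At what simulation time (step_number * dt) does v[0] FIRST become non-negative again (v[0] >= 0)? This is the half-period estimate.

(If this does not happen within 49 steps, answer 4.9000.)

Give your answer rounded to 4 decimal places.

Step 0: x=[6.3000] v=[0.0000]
Step 1: x=[6.2730] v=[-0.2700]
Step 2: x=[6.2193] v=[-0.5373]
Step 3: x=[6.1394] v=[-0.7992]
Step 4: x=[6.0341] v=[-1.0531]
Step 5: x=[5.9045] v=[-1.2965]
Step 6: x=[5.7518] v=[-1.5270]
Step 7: x=[5.5776] v=[-1.7422]
Step 8: x=[5.3836] v=[-1.9400]
Step 9: x=[5.1718] v=[-2.1184]
Step 10: x=[4.9442] v=[-2.2756]
Step 11: x=[4.7032] v=[-2.4100]
Step 12: x=[4.4512] v=[-2.5203]
Step 13: x=[4.1907] v=[-2.6054]
Step 14: x=[3.9243] v=[-2.6645]
Step 15: x=[3.6546] v=[-2.6969]
Step 16: x=[3.3844] v=[-2.7024]
Step 17: x=[3.1163] v=[-2.6808]
Step 18: x=[2.8531] v=[-2.6324]
Step 19: x=[2.5973] v=[-2.5577]
Step 20: x=[2.3516] v=[-2.4574]
Step 21: x=[2.1183] v=[-2.3326]
Step 22: x=[1.8999] v=[-2.1844]
Step 23: x=[1.6985] v=[-2.0144]
Step 24: x=[1.5161] v=[-1.8243]
Step 25: x=[1.3545] v=[-1.6159]
Step 26: x=[1.2154] v=[-1.3914]
Step 27: x=[1.1001] v=[-1.1529]
Step 28: x=[1.0098] v=[-0.9029]
Step 29: x=[0.9454] v=[-0.6439]
Step 30: x=[0.9076] v=[-0.3784]
Step 31: x=[0.8967] v=[-0.1092]
Step 32: x=[0.9128] v=[0.1611]
First v>=0 after going negative at step 32, time=3.2000

Answer: 3.2000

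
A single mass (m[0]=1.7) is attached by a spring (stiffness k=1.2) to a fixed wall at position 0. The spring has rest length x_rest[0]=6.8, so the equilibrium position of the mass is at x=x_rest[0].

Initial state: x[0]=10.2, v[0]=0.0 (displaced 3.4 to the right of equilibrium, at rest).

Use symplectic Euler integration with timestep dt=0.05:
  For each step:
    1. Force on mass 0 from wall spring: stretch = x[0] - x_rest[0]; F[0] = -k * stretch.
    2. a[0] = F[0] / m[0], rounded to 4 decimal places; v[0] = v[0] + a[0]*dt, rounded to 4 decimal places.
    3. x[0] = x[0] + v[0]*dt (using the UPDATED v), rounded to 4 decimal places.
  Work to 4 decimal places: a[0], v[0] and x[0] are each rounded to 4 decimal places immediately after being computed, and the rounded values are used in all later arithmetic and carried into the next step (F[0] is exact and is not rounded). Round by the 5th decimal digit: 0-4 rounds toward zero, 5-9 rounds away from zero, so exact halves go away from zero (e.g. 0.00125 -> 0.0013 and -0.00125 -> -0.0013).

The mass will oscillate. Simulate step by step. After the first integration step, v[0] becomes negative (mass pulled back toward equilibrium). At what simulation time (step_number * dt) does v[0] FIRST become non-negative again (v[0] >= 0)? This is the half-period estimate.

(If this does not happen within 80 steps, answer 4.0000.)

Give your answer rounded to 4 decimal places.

Answer: 3.7500

Derivation:
Step 0: x=[10.2000] v=[0.0000]
Step 1: x=[10.1940] v=[-0.1200]
Step 2: x=[10.1820] v=[-0.2398]
Step 3: x=[10.1640] v=[-0.3592]
Step 4: x=[10.1401] v=[-0.4779]
Step 5: x=[10.1103] v=[-0.5958]
Step 6: x=[10.0747] v=[-0.7126]
Step 7: x=[10.0333] v=[-0.8282]
Step 8: x=[9.9862] v=[-0.9423]
Step 9: x=[9.9335] v=[-1.0548]
Step 10: x=[9.8752] v=[-1.1654]
Step 11: x=[9.8115] v=[-1.2739]
Step 12: x=[9.7425] v=[-1.3802]
Step 13: x=[9.6683] v=[-1.4841]
Step 14: x=[9.5890] v=[-1.5853]
Step 15: x=[9.5048] v=[-1.6837]
Step 16: x=[9.4158] v=[-1.7792]
Step 17: x=[9.3222] v=[-1.8715]
Step 18: x=[9.2242] v=[-1.9605]
Step 19: x=[9.1219] v=[-2.0461]
Step 20: x=[9.0155] v=[-2.1281]
Step 21: x=[8.9052] v=[-2.2063]
Step 22: x=[8.7912] v=[-2.2806]
Step 23: x=[8.6737] v=[-2.3509]
Step 24: x=[8.5529] v=[-2.4170]
Step 25: x=[8.4290] v=[-2.4789]
Step 26: x=[8.3022] v=[-2.5364]
Step 27: x=[8.1727] v=[-2.5894]
Step 28: x=[8.0408] v=[-2.6379]
Step 29: x=[7.9067] v=[-2.6817]
Step 30: x=[7.7707] v=[-2.7208]
Step 31: x=[7.6329] v=[-2.7551]
Step 32: x=[7.4937] v=[-2.7845]
Step 33: x=[7.3533] v=[-2.8090]
Step 34: x=[7.2119] v=[-2.8285]
Step 35: x=[7.0698] v=[-2.8430]
Step 36: x=[6.9272] v=[-2.8525]
Step 37: x=[6.7844] v=[-2.8570]
Step 38: x=[6.6416] v=[-2.8565]
Step 39: x=[6.4991] v=[-2.8509]
Step 40: x=[6.3571] v=[-2.8403]
Step 41: x=[6.2159] v=[-2.8247]
Step 42: x=[6.0757] v=[-2.8041]
Step 43: x=[5.9368] v=[-2.7785]
Step 44: x=[5.7994] v=[-2.7480]
Step 45: x=[5.6638] v=[-2.7127]
Step 46: x=[5.5302] v=[-2.6726]
Step 47: x=[5.3988] v=[-2.6278]
Step 48: x=[5.2699] v=[-2.5783]
Step 49: x=[5.1437] v=[-2.5243]
Step 50: x=[5.0204] v=[-2.4658]
Step 51: x=[4.9003] v=[-2.4030]
Step 52: x=[4.7835] v=[-2.3360]
Step 53: x=[4.6703] v=[-2.2648]
Step 54: x=[4.5608] v=[-2.1896]
Step 55: x=[4.4553] v=[-2.1106]
Step 56: x=[4.3539] v=[-2.0278]
Step 57: x=[4.2568] v=[-1.9415]
Step 58: x=[4.1642] v=[-1.8517]
Step 59: x=[4.0763] v=[-1.7587]
Step 60: x=[3.9932] v=[-1.6626]
Step 61: x=[3.9150] v=[-1.5635]
Step 62: x=[3.8419] v=[-1.4617]
Step 63: x=[3.7740] v=[-1.3573]
Step 64: x=[3.7115] v=[-1.2505]
Step 65: x=[3.6544] v=[-1.1415]
Step 66: x=[3.6029] v=[-1.0305]
Step 67: x=[3.5570] v=[-0.9177]
Step 68: x=[3.5168] v=[-0.8032]
Step 69: x=[3.4824] v=[-0.6873]
Step 70: x=[3.4539] v=[-0.5702]
Step 71: x=[3.4313] v=[-0.4521]
Step 72: x=[3.4146] v=[-0.3332]
Step 73: x=[3.4039] v=[-0.2137]
Step 74: x=[3.3992] v=[-0.0938]
Step 75: x=[3.4005] v=[0.0262]
First v>=0 after going negative at step 75, time=3.7500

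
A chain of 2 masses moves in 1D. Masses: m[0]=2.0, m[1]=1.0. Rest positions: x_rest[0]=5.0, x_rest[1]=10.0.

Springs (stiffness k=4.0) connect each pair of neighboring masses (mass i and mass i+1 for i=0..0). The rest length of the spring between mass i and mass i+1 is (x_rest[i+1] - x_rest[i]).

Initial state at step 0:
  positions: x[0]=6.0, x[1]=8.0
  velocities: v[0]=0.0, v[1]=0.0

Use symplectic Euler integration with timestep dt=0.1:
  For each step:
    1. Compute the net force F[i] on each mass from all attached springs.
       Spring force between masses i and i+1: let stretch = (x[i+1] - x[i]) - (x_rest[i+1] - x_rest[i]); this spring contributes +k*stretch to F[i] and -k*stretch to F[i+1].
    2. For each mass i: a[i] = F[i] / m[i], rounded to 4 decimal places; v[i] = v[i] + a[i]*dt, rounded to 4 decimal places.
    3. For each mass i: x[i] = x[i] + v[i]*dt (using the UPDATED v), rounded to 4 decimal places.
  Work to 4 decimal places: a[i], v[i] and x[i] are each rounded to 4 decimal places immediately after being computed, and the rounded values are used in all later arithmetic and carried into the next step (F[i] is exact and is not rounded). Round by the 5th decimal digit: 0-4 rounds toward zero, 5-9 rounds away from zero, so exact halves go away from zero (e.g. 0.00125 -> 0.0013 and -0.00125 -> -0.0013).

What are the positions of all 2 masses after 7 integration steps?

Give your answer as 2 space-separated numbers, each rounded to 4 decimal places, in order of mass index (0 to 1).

Step 0: x=[6.0000 8.0000] v=[0.0000 0.0000]
Step 1: x=[5.9400 8.1200] v=[-0.6000 1.2000]
Step 2: x=[5.8236 8.3528] v=[-1.1640 2.3280]
Step 3: x=[5.6578 8.6844] v=[-1.6582 3.3163]
Step 4: x=[5.4525 9.0950] v=[-2.0529 4.1057]
Step 5: x=[5.2201 9.5599] v=[-2.3244 4.6487]
Step 6: x=[4.9745 10.0512] v=[-2.4564 4.9128]
Step 7: x=[4.7304 10.5394] v=[-2.4411 4.8821]

Answer: 4.7304 10.5394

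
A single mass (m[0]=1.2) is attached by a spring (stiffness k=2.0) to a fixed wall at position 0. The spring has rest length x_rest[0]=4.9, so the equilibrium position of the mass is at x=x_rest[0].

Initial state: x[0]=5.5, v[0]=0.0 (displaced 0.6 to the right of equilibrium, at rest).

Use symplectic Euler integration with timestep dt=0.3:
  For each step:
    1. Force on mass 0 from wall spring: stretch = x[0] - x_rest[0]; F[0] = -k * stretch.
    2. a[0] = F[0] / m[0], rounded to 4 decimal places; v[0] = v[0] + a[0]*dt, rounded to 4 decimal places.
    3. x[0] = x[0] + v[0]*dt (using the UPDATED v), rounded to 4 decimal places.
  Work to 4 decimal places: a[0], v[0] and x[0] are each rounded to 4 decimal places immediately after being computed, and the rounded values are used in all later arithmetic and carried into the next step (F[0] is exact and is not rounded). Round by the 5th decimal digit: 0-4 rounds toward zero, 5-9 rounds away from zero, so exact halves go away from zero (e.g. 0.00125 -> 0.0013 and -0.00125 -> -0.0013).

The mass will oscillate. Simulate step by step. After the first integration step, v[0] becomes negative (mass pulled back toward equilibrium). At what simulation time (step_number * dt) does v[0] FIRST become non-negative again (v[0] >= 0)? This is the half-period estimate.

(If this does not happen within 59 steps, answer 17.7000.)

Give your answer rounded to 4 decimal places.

Step 0: x=[5.5000] v=[0.0000]
Step 1: x=[5.4100] v=[-0.3000]
Step 2: x=[5.2435] v=[-0.5550]
Step 3: x=[5.0255] v=[-0.7268]
Step 4: x=[4.7886] v=[-0.7896]
Step 5: x=[4.5684] v=[-0.7339]
Step 6: x=[4.3980] v=[-0.5681]
Step 7: x=[4.3029] v=[-0.3171]
Step 8: x=[4.2974] v=[-0.0185]
Step 9: x=[4.3822] v=[0.2828]
First v>=0 after going negative at step 9, time=2.7000

Answer: 2.7000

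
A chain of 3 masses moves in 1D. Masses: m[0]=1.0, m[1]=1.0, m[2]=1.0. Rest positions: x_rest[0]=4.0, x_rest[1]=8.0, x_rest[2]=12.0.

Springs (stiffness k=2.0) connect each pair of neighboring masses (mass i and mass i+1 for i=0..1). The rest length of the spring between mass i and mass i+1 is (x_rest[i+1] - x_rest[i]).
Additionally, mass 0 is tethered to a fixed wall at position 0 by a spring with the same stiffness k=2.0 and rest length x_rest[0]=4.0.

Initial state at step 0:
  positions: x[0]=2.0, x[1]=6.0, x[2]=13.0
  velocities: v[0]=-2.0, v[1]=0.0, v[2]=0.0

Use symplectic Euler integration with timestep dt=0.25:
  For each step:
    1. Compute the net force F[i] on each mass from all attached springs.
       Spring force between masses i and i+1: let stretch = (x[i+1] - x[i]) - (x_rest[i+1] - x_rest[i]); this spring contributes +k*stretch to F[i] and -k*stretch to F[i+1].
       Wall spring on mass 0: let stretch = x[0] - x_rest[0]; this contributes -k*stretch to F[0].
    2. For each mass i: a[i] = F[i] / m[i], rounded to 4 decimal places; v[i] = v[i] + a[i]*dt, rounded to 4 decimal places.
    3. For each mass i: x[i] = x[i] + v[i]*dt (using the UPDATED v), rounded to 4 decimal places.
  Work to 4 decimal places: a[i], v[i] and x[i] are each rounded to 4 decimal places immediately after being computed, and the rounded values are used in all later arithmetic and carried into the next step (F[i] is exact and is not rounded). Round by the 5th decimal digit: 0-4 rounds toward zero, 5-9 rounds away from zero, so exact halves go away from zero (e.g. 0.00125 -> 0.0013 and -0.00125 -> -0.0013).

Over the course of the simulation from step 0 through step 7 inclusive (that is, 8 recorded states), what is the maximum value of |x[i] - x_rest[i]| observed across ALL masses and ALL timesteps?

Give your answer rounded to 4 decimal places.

Step 0: x=[2.0000 6.0000 13.0000] v=[-2.0000 0.0000 0.0000]
Step 1: x=[1.7500 6.3750 12.6250] v=[-1.0000 1.5000 -1.5000]
Step 2: x=[1.8594 6.9531 11.9688] v=[0.4375 2.3125 -2.6250]
Step 3: x=[2.3731 7.5215 11.1856] v=[2.0547 2.2735 -3.1329]
Step 4: x=[3.2337 7.9044 10.4444] v=[3.4424 1.5314 -2.9650]
Step 5: x=[4.2739 8.0209 9.8857] v=[4.1609 0.4661 -2.2350]
Step 6: x=[5.2483 7.9022 9.5939] v=[3.8975 -0.4750 -1.1674]
Step 7: x=[5.8984 7.6632 9.5906] v=[2.6003 -0.9561 -0.0133]
Max displacement = 2.4094

Answer: 2.4094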